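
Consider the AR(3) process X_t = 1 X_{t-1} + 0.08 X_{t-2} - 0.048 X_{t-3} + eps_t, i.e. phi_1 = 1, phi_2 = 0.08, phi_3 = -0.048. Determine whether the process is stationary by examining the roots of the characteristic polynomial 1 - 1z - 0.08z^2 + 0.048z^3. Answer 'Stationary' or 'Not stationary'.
\text{Not stationary}

The AR(p) characteristic polynomial is P(z) = 1 - 1z - 0.08z^2 + 0.048z^3.
Stationarity requires all roots to lie outside the unit circle, i.e. |z| > 1 for every root.
Degree 3: look for a simple real root z0 first, then factor out (1 - z/z0) and solve the remaining quadratic.
Testing z0 = 5: P(5) = 1 + (-1)(5) + (-0.08)(5)^2 + (0.048)(5)^3
  = 1 + (-5) + (-2) + (6) = 0.  So z_0 = 5 is a root, |z_0| = 5.
Divide out the factor (1 - 0.2 z) = (1 - z/z0) (since 1/z0 = 0.2):
  P(z) = (1 - 0.2 z)(1 + (-0.8) z + (-0.24) z^2)
  [check: z-coef -0.8 - (0.2) = -1; z^2-coef -0.24 - (0.2)(-0.8) = -0.08; z^3-coef -(0.2)(-0.24) = 0.048.]
Remaining roots from the quadratic factor 1 + (-0.8) z + (-0.24) z^2:
  Set 1 + (-0.8) z + (-0.24) z^2 = 0, i.e. a z^2 + b z + c = 0 with a = -0.24, b = -0.8, c = 1.
  Discriminant D = b^2 - 4ac = (-0.8)^2 - 4*(-0.24)*1 = 0.64 - (-0.96) = 1.6.
  D >= 0, so the roots are real: z = (-b +/- sqrt(D)) / (2a) = (0.8 +/- 1.264911) / (-0.48).
    z_1 = (0.8 + 1.264911) / (-0.48) = -4.3019,   |z_1| = 4.3019.
    z_2 = (0.8 - 1.264911) / (-0.48) = 0.9686,   |z_2| = 0.9686.
Moduli of all roots: 5.0000, 4.3019, 0.9686.
All moduli strictly greater than 1? No.
Verdict: Not stationary.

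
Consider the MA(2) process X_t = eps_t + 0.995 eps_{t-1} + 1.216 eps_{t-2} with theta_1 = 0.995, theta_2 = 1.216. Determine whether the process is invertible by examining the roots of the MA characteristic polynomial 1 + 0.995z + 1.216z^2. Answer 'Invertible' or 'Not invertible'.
\text{Not invertible}

The MA(q) characteristic polynomial is P(z) = 1 + 0.995z + 1.216z^2.
Invertibility requires all roots to lie outside the unit circle, i.e. |z| > 1 for every root.
Set 1 + (0.995) z + (1.216) z^2 = 0, i.e. a z^2 + b z + c = 0 with a = 1.216, b = 0.995, c = 1.
Discriminant D = b^2 - 4ac = (0.995)^2 - 4*(1.216)*1 = 0.990025 - (4.864) = -3.873975.
D < 0, so the roots are the complex-conjugate pair z = (-b +/- i sqrt(-D)) / (2a) = -0.4091 +/- 0.8093i.
For a conjugate pair |z|^2 = z * conj(z) = (product of roots) = c/a = 1/(1.216) = 0.822368, so |z| = sqrt(0.822368) = 0.9068 for both roots.
Moduli of all roots: 0.9068, 0.9068.
All moduli strictly greater than 1? No.
Verdict: Not invertible.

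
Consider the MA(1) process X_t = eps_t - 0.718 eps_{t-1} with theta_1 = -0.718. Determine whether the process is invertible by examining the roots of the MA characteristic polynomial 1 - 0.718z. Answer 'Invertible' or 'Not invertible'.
\text{Invertible}

The MA(q) characteristic polynomial is P(z) = 1 - 0.718z.
Invertibility requires all roots to lie outside the unit circle, i.e. |z| > 1 for every root.
This is linear in z: 1 + (-0.718) z = 0  =>  z = -1/(-0.718) = 1.392758,  |z| = 1.392758.
Moduli of all roots: 1.3928.
All moduli strictly greater than 1? Yes.
Verdict: Invertible.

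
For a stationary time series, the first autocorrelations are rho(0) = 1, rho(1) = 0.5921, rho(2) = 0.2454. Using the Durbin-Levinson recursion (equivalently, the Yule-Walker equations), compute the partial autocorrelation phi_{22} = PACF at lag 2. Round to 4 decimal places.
\phi_{22} = -0.1620

The PACF at lag k is phi_{kk}, the last component of the solution
to the Yule-Walker system G_k phi = r_k where
  (G_k)_{ij} = rho(|i - j|), (r_k)_i = rho(i), i,j = 1..k.
Equivalently, Durbin-Levinson gives phi_{kk} iteratively:
  phi_{11} = rho(1)
  phi_{kk} = [rho(k) - sum_{j=1..k-1} phi_{k-1,j} rho(k-j)]
            / [1 - sum_{j=1..k-1} phi_{k-1,j} rho(j)],
  phi_{k,j} = phi_{k-1,j} - phi_{kk} phi_{k-1,k-j},  j = 1..k-1.
Step k = 1:
  phi_11 = rho(1) = 0.5921.
Step k = 2:
  phi_22 = [rho(2) - phi_11 rho(1)] / [1 - phi_11 rho(1)] = [0.2454 - (0.5921)(0.5921)] / [1 - (0.5921)(0.5921)]
         = -0.10518241 / 0.64941759 = -0.162.
Therefore phi_{22} = -0.1620.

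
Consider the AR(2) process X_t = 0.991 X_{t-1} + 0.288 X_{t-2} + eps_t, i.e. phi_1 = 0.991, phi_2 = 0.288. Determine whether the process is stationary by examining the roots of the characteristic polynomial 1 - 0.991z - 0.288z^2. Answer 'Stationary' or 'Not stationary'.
\text{Not stationary}

The AR(p) characteristic polynomial is P(z) = 1 - 0.991z - 0.288z^2.
Stationarity requires all roots to lie outside the unit circle, i.e. |z| > 1 for every root.
Set 1 + (-0.991) z + (-0.288) z^2 = 0, i.e. a z^2 + b z + c = 0 with a = -0.288, b = -0.991, c = 1.
Discriminant D = b^2 - 4ac = (-0.991)^2 - 4*(-0.288)*1 = 0.982081 - (-1.152) = 2.134081.
D >= 0, so the roots are real: z = (-b +/- sqrt(D)) / (2a) = (0.991 +/- 1.460849) / (-0.576).
  z_1 = (0.991 + 1.460849) / (-0.576) = -4.2567,   |z_1| = 4.2567.
  z_2 = (0.991 - 1.460849) / (-0.576) = 0.8157,   |z_2| = 0.8157.
Moduli of all roots: 4.2567, 0.8157.
All moduli strictly greater than 1? No.
Verdict: Not stationary.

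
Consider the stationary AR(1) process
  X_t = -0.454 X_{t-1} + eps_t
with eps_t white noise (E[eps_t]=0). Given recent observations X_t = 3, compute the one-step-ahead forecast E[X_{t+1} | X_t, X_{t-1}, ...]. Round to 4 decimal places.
E[X_{t+1} \mid \mathcal F_t] = -1.3620

For an AR(p) model X_t = c + sum_i phi_i X_{t-i} + eps_t, the
one-step-ahead conditional mean is
  E[X_{t+1} | X_t, ...] = c + sum_i phi_i X_{t+1-i}.
Substitute known values:
  E[X_{t+1} | ...] = (-0.454) * (3)
                   = -1.3620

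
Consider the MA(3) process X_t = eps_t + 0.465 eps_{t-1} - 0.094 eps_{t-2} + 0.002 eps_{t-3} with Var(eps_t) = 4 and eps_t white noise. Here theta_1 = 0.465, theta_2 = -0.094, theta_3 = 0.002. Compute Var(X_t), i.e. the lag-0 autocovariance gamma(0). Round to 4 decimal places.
\gamma(0) = 4.9003

For an MA(q) process X_t = eps_t + sum_i theta_i eps_{t-i} with
Var(eps_t) = sigma^2, the variance is
  gamma(0) = sigma^2 * (1 + sum_i theta_i^2).
  sum_i theta_i^2 = (0.465)^2 + (-0.094)^2 + (0.002)^2 = 0.216225 + 0.008836 + 0.000004 = 0.225065.
  gamma(0) = 4 * (1 + 0.225065) = 4 * 1.225065 = 4.90026, which rounds to 4.9003.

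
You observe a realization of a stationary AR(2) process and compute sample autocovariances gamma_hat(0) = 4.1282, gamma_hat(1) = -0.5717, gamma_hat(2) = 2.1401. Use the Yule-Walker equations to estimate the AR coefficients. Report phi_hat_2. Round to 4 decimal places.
\hat\phi_{2} = 0.5090

The Yule-Walker equations for an AR(p) process read, in matrix form,
  Gamma_p phi = r_p,   with   (Gamma_p)_{ij} = gamma(|i - j|),
                       (r_p)_i = gamma(i),   i,j = 1..p.
Substitute the sample gammas (Toeplitz matrix and right-hand side of size 2):
  Gamma_p = [[4.1282, -0.5717], [-0.5717, 4.1282]]
  r_p     = [-0.5717, 2.1401]
Written out:
  4.1282 phi_1 - 0.5717 phi_2 = -0.5717
  -0.5717 phi_1 + 4.1282 phi_2 = 2.1401
Solve by Cramer's rule:
  det = gamma(0)^2 - gamma(1)^2 = (4.1282)^2 - (-0.5717)^2 = 17.04203524 - 0.32684089 = 16.71519435
  phi_hat_1 = [gamma(1) gamma(0) - gamma(1) gamma(2)] / det = [(-0.5717)(4.1282) - (-0.5717)(2.1401)] / 16.71519435 = -1.13659677 / 16.71519435 = -0.068
  phi_hat_2 = [gamma(0) gamma(2) - gamma(1)^2] / det = [(4.1282)(2.1401) - (-0.5717)^2] / 16.71519435 = 8.50791993 / 16.71519435 = 0.509
So phi_hat = [-0.0680, 0.5090].
Therefore phi_hat_2 = 0.5090.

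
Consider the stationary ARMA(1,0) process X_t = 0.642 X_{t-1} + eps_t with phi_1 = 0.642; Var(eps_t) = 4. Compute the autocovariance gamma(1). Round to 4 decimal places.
\gamma(1) = 4.3686

Multiply the model equation by X_{t-k} and take expectations. With theta_0 = psi_0 = 1 and psi_j the MA(infinity) weights, this gives
  gamma(k) - sum_i phi_i gamma(k-i) = c_k,
  c_k = sigma^2 * sum_{j=k..q} theta_j psi_{j-k}   (c_k = 0 for k > q),
using gamma(-m) = gamma(m).
Pure AR (q = 0): c_0 = sigma^2 = 4, c_k = 0 for k >= 1.
Equations for k = 0 and k = 1 (AR order 1):
  gamma(0) = phi_1 gamma(1) + c_0
  gamma(1) = phi_1 gamma(0) + c_1
Substituting the second into the first: gamma(0) (1 - phi_1^2) = c_0 + phi_1 c_1, so
  gamma(0) = c_0 / (1 - phi_1^2) = 4 / (1 - (0.642)^2) = 4 / 0.587836 = 6.804619.
  gamma(1) = phi_1 gamma(0) = (0.642)(6.804619) = 4.368565.
Therefore gamma(1) = 4.3686 (to 4 decimal places).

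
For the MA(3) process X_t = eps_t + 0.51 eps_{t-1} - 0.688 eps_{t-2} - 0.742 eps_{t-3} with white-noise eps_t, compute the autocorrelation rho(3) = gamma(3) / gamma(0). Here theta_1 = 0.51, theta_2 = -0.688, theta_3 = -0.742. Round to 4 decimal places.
\rho(3) = -0.3249

For an MA(q) process with theta_0 = 1, the autocovariance is
  gamma(k) = sigma^2 * sum_{i=0..q-k} theta_i * theta_{i+k},
and rho(k) = gamma(k) / gamma(0). Sigma^2 cancels.
  numerator   = (1)*(-0.742) = -0.742.
  denominator = (1)^2 + (0.51)^2 + (-0.688)^2 + (-0.742)^2 = 2.284008.
  rho(3) = -0.742 / 2.284008 = -0.3249.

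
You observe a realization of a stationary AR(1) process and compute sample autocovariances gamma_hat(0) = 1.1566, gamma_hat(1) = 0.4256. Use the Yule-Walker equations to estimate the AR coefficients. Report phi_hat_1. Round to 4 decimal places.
\hat\phi_{1} = 0.3680

The Yule-Walker equations for an AR(p) process read, in matrix form,
  Gamma_p phi = r_p,   with   (Gamma_p)_{ij} = gamma(|i - j|),
                       (r_p)_i = gamma(i),   i,j = 1..p.
Substitute the sample gammas (Toeplitz matrix and right-hand side of size 1):
  Gamma_p = [[1.1566]]
  r_p     = [0.4256]
With p = 1 this is the single equation gamma(0) phi_1 = gamma(1):
  phi_hat_1 = gamma(1) / gamma(0) = 0.4256 / 1.1566 = 0.3680.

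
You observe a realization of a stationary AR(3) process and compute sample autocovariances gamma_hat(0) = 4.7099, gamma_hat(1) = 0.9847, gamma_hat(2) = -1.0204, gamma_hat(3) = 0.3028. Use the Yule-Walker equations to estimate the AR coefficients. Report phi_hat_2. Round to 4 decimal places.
\hat\phi_{2} = -0.3260

The Yule-Walker equations for an AR(p) process read, in matrix form,
  Gamma_p phi = r_p,   with   (Gamma_p)_{ij} = gamma(|i - j|),
                       (r_p)_i = gamma(i),   i,j = 1..p.
Substitute the sample gammas (Toeplitz matrix and right-hand side of size 3):
  Gamma_p = [[4.7099, 0.9847, -1.0204], [0.9847, 4.7099, 0.9847], [-1.0204, 0.9847, 4.7099]]
  r_p     = [0.9847, -1.0204, 0.3028]
Written out (R1..R3):
  (R1) 4.7099 phi_1 + 0.9847 phi_2 - 1.0204 phi_3 = 0.9847
  (R2) 0.9847 phi_1 + 4.7099 phi_2 + 0.9847 phi_3 = -1.0204
  (R3) -1.0204 phi_1 + 0.9847 phi_2 + 4.7099 phi_3 = 0.3028
Gaussian elimination:
  R2 <- R2 - (0.9847/4.7099) R1 = R2 - (0.20907) R1:  4.504029 phi_2 + 1.198035 phi_3 = -1.226271
  R3 <- R3 - (-1.0204/4.7099) R1 = R3 - (-0.21665) R1:  1.198035 phi_2 + 4.48883 phi_3 = 0.516135
  R3 <- R3 - (1.198035/4.504029) R2 = R3 - (0.265992) R2:  4.170163 phi_3 = 0.842314
Back-substitution:
  phi_hat_3 = 0.842314 / 4.170163 = 0.201986
  phi_hat_2 = (-1.226271 - (1.198035)(0.201986)) / 4.504029 = -0.325988
  phi_hat_1 = (0.9847 - (0.9847)(-0.325988) - (-1.0204)(0.201986)) / 4.7099 = 0.320985
So phi_hat = [0.3210, -0.3260, 0.2020].
Therefore phi_hat_2 = -0.3260.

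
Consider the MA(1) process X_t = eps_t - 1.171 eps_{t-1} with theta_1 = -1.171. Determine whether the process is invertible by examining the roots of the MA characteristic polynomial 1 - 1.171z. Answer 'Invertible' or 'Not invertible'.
\text{Not invertible}

The MA(q) characteristic polynomial is P(z) = 1 - 1.171z.
Invertibility requires all roots to lie outside the unit circle, i.e. |z| > 1 for every root.
This is linear in z: 1 + (-1.171) z = 0  =>  z = -1/(-1.171) = 0.853971,  |z| = 0.853971.
Moduli of all roots: 0.8540.
All moduli strictly greater than 1? No.
Verdict: Not invertible.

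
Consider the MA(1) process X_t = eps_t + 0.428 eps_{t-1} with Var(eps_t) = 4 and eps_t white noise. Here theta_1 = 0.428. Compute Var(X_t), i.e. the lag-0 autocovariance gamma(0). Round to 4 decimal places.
\gamma(0) = 4.7327

For an MA(q) process X_t = eps_t + sum_i theta_i eps_{t-i} with
Var(eps_t) = sigma^2, the variance is
  gamma(0) = sigma^2 * (1 + sum_i theta_i^2).
  sum_i theta_i^2 = (0.428)^2 = 0.183184.
  gamma(0) = 4 * (1 + 0.183184) = 4 * 1.183184 = 4.732736, which rounds to 4.7327.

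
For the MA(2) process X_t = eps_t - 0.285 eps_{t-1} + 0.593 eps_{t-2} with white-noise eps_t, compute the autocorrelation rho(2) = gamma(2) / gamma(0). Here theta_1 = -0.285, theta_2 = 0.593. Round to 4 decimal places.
\rho(2) = 0.4139

For an MA(q) process with theta_0 = 1, the autocovariance is
  gamma(k) = sigma^2 * sum_{i=0..q-k} theta_i * theta_{i+k},
and rho(k) = gamma(k) / gamma(0). Sigma^2 cancels.
  numerator   = (1)*(0.593) = 0.593.
  denominator = (1)^2 + (-0.285)^2 + (0.593)^2 = 1.432874.
  rho(2) = 0.593 / 1.432874 = 0.4139.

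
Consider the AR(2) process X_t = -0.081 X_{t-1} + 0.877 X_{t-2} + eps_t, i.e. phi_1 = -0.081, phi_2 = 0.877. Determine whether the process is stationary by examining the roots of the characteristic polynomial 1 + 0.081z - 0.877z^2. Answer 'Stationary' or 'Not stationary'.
\text{Stationary}

The AR(p) characteristic polynomial is P(z) = 1 + 0.081z - 0.877z^2.
Stationarity requires all roots to lie outside the unit circle, i.e. |z| > 1 for every root.
Set 1 + (0.081) z + (-0.877) z^2 = 0, i.e. a z^2 + b z + c = 0 with a = -0.877, b = 0.081, c = 1.
Discriminant D = b^2 - 4ac = (0.081)^2 - 4*(-0.877)*1 = 0.006561 - (-3.508) = 3.514561.
D >= 0, so the roots are real: z = (-b +/- sqrt(D)) / (2a) = (-0.081 +/- 1.874716) / (-1.754).
  z_1 = (-0.081 + 1.874716) / (-1.754) = -1.0226,   |z_1| = 1.0226.
  z_2 = (-0.081 - 1.874716) / (-1.754) = 1.115,   |z_2| = 1.115.
Moduli of all roots: 1.0226, 1.1150.
All moduli strictly greater than 1? Yes.
Verdict: Stationary.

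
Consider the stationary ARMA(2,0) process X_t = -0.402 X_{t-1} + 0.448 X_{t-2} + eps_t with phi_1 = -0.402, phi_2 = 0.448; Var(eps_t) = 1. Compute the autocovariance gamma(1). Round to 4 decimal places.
\gamma(1) = -1.9401

Multiply the model equation by X_{t-k} and take expectations. With theta_0 = psi_0 = 1 and psi_j the MA(infinity) weights, this gives
  gamma(k) - sum_i phi_i gamma(k-i) = c_k,
  c_k = sigma^2 * sum_{j=k..q} theta_j psi_{j-k}   (c_k = 0 for k > q),
using gamma(-m) = gamma(m).
Pure AR (q = 0): c_0 = sigma^2 = 1, c_k = 0 for k >= 1.
Equations for k = 0, 1, 2 (AR order 2, c_2 = 0):
  (E0) gamma(0) = phi_1 gamma(1) + phi_2 gamma(2) + c_0
  (E1) gamma(1) = phi_1 gamma(0) + phi_2 gamma(1) + c_1
  (E2) gamma(2) = phi_1 gamma(1) + phi_2 gamma(0)
From (E1): gamma(1) = A gamma(0) + B with
  A = phi_1 / (1 - phi_2) = -0.402 / 0.552 = -0.728261,   B = c_1 / (1 - phi_2) = 0 / 0.552 = 0.
Insert (E2) into (E0): gamma(0) (1 - phi_2^2) = phi_1 (1 + phi_2) gamma(1) + c_0.
  phi_1 (1 + phi_2) = (-0.402)(1.448) = -0.582096,   1 - phi_2^2 = 0.799296.
Replace gamma(1) by A gamma(0) + B and collect gamma(0):
  gamma(0) [0.799296 - (-0.582096)(-0.728261)] = c_0 = 1
  gamma(0) * 0.375378 = 1
  gamma(0) = 1 / 0.375378 = 2.66398.
  gamma(1) = A gamma(0) = (-0.728261)(2.66398) = -1.940072.
Therefore gamma(1) = -1.9401 (to 4 decimal places).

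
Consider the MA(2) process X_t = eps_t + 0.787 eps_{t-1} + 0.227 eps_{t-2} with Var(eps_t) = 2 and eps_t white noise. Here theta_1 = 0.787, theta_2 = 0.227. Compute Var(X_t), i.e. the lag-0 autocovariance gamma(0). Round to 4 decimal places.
\gamma(0) = 3.3418

For an MA(q) process X_t = eps_t + sum_i theta_i eps_{t-i} with
Var(eps_t) = sigma^2, the variance is
  gamma(0) = sigma^2 * (1 + sum_i theta_i^2).
  sum_i theta_i^2 = (0.787)^2 + (0.227)^2 = 0.619369 + 0.051529 = 0.670898.
  gamma(0) = 2 * (1 + 0.670898) = 2 * 1.670898 = 3.341796, which rounds to 3.3418.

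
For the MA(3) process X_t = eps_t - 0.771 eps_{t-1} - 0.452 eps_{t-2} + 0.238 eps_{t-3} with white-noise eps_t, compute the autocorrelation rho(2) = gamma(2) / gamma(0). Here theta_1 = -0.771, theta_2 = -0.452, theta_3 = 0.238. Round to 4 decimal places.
\rho(2) = -0.3425

For an MA(q) process with theta_0 = 1, the autocovariance is
  gamma(k) = sigma^2 * sum_{i=0..q-k} theta_i * theta_{i+k},
and rho(k) = gamma(k) / gamma(0). Sigma^2 cancels.
  numerator   = (1)*(-0.452) + (-0.771)*(0.238) = -0.635498.
  denominator = (1)^2 + (-0.771)^2 + (-0.452)^2 + (0.238)^2 = 1.855389.
  rho(2) = -0.635498 / 1.855389 = -0.3425.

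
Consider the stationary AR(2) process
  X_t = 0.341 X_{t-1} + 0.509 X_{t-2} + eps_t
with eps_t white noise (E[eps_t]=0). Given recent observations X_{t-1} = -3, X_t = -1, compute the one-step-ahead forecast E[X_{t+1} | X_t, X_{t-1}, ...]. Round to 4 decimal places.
E[X_{t+1} \mid \mathcal F_t] = -1.8680

For an AR(p) model X_t = c + sum_i phi_i X_{t-i} + eps_t, the
one-step-ahead conditional mean is
  E[X_{t+1} | X_t, ...] = c + sum_i phi_i X_{t+1-i}.
Substitute known values:
  E[X_{t+1} | ...] = (0.341) * (-1) + (0.509) * (-3)
                   = -1.8680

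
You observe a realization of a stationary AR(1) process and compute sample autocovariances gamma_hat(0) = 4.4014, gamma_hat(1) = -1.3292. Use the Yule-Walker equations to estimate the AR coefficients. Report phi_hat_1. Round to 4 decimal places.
\hat\phi_{1} = -0.3020

The Yule-Walker equations for an AR(p) process read, in matrix form,
  Gamma_p phi = r_p,   with   (Gamma_p)_{ij} = gamma(|i - j|),
                       (r_p)_i = gamma(i),   i,j = 1..p.
Substitute the sample gammas (Toeplitz matrix and right-hand side of size 1):
  Gamma_p = [[4.4014]]
  r_p     = [-1.3292]
With p = 1 this is the single equation gamma(0) phi_1 = gamma(1):
  phi_hat_1 = gamma(1) / gamma(0) = -1.3292 / 4.4014 = -0.3020.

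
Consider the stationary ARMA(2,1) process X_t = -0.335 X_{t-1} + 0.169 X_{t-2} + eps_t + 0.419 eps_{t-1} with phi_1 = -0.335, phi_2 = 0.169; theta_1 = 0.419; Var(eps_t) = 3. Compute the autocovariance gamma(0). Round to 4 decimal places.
\gamma(0) = 3.0891

Multiply the model equation by X_{t-k} and take expectations. With theta_0 = psi_0 = 1 and psi_j the MA(infinity) weights, this gives
  gamma(k) - sum_i phi_i gamma(k-i) = c_k,
  c_k = sigma^2 * sum_{j=k..q} theta_j psi_{j-k}   (c_k = 0 for k > q),
using gamma(-m) = gamma(m).
psi-weights needed (psi_j = theta_j + sum_i phi_i psi_{j-i}):
  psi_1 = theta_1 + phi_1 = 0.419 + (-0.335) = 0.084
Right-hand sides:
  c_0 = sigma^2 (1 + theta_1 psi_1) = 3 * (1 + (0.419)(0.084)) = 3 * 1.035196 = 3.105588
  c_1 = sigma^2 theta_1 = 3 * (0.419) = 1.257
  c_2 = 0
Equations for k = 0, 1, 2 (AR order 2, c_2 = 0):
  (E0) gamma(0) = phi_1 gamma(1) + phi_2 gamma(2) + c_0
  (E1) gamma(1) = phi_1 gamma(0) + phi_2 gamma(1) + c_1
  (E2) gamma(2) = phi_1 gamma(1) + phi_2 gamma(0)
From (E1): gamma(1) = A gamma(0) + B with
  A = phi_1 / (1 - phi_2) = -0.335 / 0.831 = -0.403129,   B = c_1 / (1 - phi_2) = 1.257 / 0.831 = 1.512635.
Insert (E2) into (E0): gamma(0) (1 - phi_2^2) = phi_1 (1 + phi_2) gamma(1) + c_0.
  phi_1 (1 + phi_2) = (-0.335)(1.169) = -0.391615,   1 - phi_2^2 = 0.971439.
Replace gamma(1) by A gamma(0) + B and collect gamma(0):
  gamma(0) [0.971439 - (-0.391615)(-0.403129)] = (-0.391615)(1.512635) + 3.105588
  gamma(0) * 0.813568 = 2.513217
  gamma(0) = 2.513217 / 0.813568 = 3.089131.
Therefore gamma(0) = 3.0891 (to 4 decimal places).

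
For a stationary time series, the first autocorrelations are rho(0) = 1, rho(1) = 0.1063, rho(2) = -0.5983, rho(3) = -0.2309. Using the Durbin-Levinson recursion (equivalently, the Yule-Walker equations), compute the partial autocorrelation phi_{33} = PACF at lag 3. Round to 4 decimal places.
\phi_{33} = -0.1021

The PACF at lag k is phi_{kk}, the last component of the solution
to the Yule-Walker system G_k phi = r_k where
  (G_k)_{ij} = rho(|i - j|), (r_k)_i = rho(i), i,j = 1..k.
Equivalently, Durbin-Levinson gives phi_{kk} iteratively:
  phi_{11} = rho(1)
  phi_{kk} = [rho(k) - sum_{j=1..k-1} phi_{k-1,j} rho(k-j)]
            / [1 - sum_{j=1..k-1} phi_{k-1,j} rho(j)],
  phi_{k,j} = phi_{k-1,j} - phi_{kk} phi_{k-1,k-j},  j = 1..k-1.
Step k = 1:
  phi_11 = rho(1) = 0.1063.
Step k = 2:
  phi_22 = [rho(2) - phi_11 rho(1)] / [1 - phi_11 rho(1)] = [-0.5983 - (0.1063)(0.1063)] / [1 - (0.1063)(0.1063)]
         = -0.60959969 / 0.98870031 = -0.616567.
  Update: phi_21 = phi_11 - phi_22 phi_11 = 0.1063 - (-0.616567)(0.1063) = 0.171841.
Step k = 3:
  phi_33 = [rho(3) - phi_21 rho(2) - phi_22 rho(1)] / [1 - phi_21 rho(1) - phi_22 rho(2)]
    numerator   = -0.2309 - (0.171841)(-0.5983) - (-0.616567)(0.1063) = -0.06254646
    denominator = 1 - (0.171841)(0.1063) - (-0.616567)(-0.5983) = 0.61284144
  phi_33 = -0.06254646 / 0.61284144 = -0.1021.
Therefore phi_{33} = -0.1021.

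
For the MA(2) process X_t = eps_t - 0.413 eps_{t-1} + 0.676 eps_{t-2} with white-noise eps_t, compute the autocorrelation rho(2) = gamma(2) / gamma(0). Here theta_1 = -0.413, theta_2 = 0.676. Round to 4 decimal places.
\rho(2) = 0.4153

For an MA(q) process with theta_0 = 1, the autocovariance is
  gamma(k) = sigma^2 * sum_{i=0..q-k} theta_i * theta_{i+k},
and rho(k) = gamma(k) / gamma(0). Sigma^2 cancels.
  numerator   = (1)*(0.676) = 0.676.
  denominator = (1)^2 + (-0.413)^2 + (0.676)^2 = 1.627545.
  rho(2) = 0.676 / 1.627545 = 0.4153.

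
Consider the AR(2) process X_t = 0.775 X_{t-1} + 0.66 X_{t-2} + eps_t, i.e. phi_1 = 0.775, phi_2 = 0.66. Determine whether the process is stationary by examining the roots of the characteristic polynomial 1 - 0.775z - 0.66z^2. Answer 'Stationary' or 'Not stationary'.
\text{Not stationary}

The AR(p) characteristic polynomial is P(z) = 1 - 0.775z - 0.66z^2.
Stationarity requires all roots to lie outside the unit circle, i.e. |z| > 1 for every root.
Set 1 + (-0.775) z + (-0.66) z^2 = 0, i.e. a z^2 + b z + c = 0 with a = -0.66, b = -0.775, c = 1.
Discriminant D = b^2 - 4ac = (-0.775)^2 - 4*(-0.66)*1 = 0.600625 - (-2.64) = 3.240625.
D >= 0, so the roots are real: z = (-b +/- sqrt(D)) / (2a) = (0.775 +/- 1.800174) / (-1.32).
  z_1 = (0.775 + 1.800174) / (-1.32) = -1.9509,   |z_1| = 1.9509.
  z_2 = (0.775 - 1.800174) / (-1.32) = 0.7766,   |z_2| = 0.7766.
Moduli of all roots: 1.9509, 0.7766.
All moduli strictly greater than 1? No.
Verdict: Not stationary.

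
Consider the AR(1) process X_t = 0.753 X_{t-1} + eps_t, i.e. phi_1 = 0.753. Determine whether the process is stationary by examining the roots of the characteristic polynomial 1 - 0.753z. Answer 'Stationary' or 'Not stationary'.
\text{Stationary}

The AR(p) characteristic polynomial is P(z) = 1 - 0.753z.
Stationarity requires all roots to lie outside the unit circle, i.e. |z| > 1 for every root.
This is linear in z: 1 + (-0.753) z = 0  =>  z = -1/(-0.753) = 1.328021,  |z| = 1.328021.
Moduli of all roots: 1.3280.
All moduli strictly greater than 1? Yes.
Verdict: Stationary.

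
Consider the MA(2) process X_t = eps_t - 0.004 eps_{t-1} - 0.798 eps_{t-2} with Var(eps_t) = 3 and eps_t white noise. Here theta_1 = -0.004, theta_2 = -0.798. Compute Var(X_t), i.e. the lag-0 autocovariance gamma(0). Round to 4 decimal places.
\gamma(0) = 4.9105

For an MA(q) process X_t = eps_t + sum_i theta_i eps_{t-i} with
Var(eps_t) = sigma^2, the variance is
  gamma(0) = sigma^2 * (1 + sum_i theta_i^2).
  sum_i theta_i^2 = (-0.004)^2 + (-0.798)^2 = 0.000016 + 0.636804 = 0.63682.
  gamma(0) = 3 * (1 + 0.63682) = 3 * 1.63682 = 4.91046, which rounds to 4.9105.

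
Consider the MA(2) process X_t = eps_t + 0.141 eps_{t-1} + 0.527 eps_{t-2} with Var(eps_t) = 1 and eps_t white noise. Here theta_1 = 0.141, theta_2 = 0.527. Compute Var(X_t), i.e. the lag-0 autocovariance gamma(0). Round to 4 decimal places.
\gamma(0) = 1.2976

For an MA(q) process X_t = eps_t + sum_i theta_i eps_{t-i} with
Var(eps_t) = sigma^2, the variance is
  gamma(0) = sigma^2 * (1 + sum_i theta_i^2).
  sum_i theta_i^2 = (0.141)^2 + (0.527)^2 = 0.019881 + 0.277729 = 0.29761.
  gamma(0) = 1 * (1 + 0.29761) = 1 * 1.29761 = 1.29761, which rounds to 1.2976.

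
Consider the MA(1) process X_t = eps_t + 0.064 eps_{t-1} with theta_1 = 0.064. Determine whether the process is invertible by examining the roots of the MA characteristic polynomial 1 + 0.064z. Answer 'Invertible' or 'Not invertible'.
\text{Invertible}

The MA(q) characteristic polynomial is P(z) = 1 + 0.064z.
Invertibility requires all roots to lie outside the unit circle, i.e. |z| > 1 for every root.
This is linear in z: 1 + (0.064) z = 0  =>  z = -1/(0.064) = -15.625,  |z| = 15.625.
Moduli of all roots: 15.6250.
All moduli strictly greater than 1? Yes.
Verdict: Invertible.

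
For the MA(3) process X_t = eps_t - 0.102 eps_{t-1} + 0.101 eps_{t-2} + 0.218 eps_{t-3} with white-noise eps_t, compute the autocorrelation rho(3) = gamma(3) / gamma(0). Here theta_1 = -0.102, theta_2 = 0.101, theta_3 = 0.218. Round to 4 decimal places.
\rho(3) = 0.2041

For an MA(q) process with theta_0 = 1, the autocovariance is
  gamma(k) = sigma^2 * sum_{i=0..q-k} theta_i * theta_{i+k},
and rho(k) = gamma(k) / gamma(0). Sigma^2 cancels.
  numerator   = (1)*(0.218) = 0.218.
  denominator = (1)^2 + (-0.102)^2 + (0.101)^2 + (0.218)^2 = 1.068129.
  rho(3) = 0.218 / 1.068129 = 0.2041.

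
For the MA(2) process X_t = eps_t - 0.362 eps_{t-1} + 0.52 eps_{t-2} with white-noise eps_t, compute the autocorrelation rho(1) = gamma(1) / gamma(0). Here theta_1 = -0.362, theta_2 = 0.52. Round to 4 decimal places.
\rho(1) = -0.3926

For an MA(q) process with theta_0 = 1, the autocovariance is
  gamma(k) = sigma^2 * sum_{i=0..q-k} theta_i * theta_{i+k},
and rho(k) = gamma(k) / gamma(0). Sigma^2 cancels.
  numerator   = (1)*(-0.362) + (-0.362)*(0.52) = -0.55024.
  denominator = (1)^2 + (-0.362)^2 + (0.52)^2 = 1.401444.
  rho(1) = -0.55024 / 1.401444 = -0.3926.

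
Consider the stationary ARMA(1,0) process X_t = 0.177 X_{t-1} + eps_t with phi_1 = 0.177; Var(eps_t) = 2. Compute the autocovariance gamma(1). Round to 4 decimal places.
\gamma(1) = 0.3654

Multiply the model equation by X_{t-k} and take expectations. With theta_0 = psi_0 = 1 and psi_j the MA(infinity) weights, this gives
  gamma(k) - sum_i phi_i gamma(k-i) = c_k,
  c_k = sigma^2 * sum_{j=k..q} theta_j psi_{j-k}   (c_k = 0 for k > q),
using gamma(-m) = gamma(m).
Pure AR (q = 0): c_0 = sigma^2 = 2, c_k = 0 for k >= 1.
Equations for k = 0 and k = 1 (AR order 1):
  gamma(0) = phi_1 gamma(1) + c_0
  gamma(1) = phi_1 gamma(0) + c_1
Substituting the second into the first: gamma(0) (1 - phi_1^2) = c_0 + phi_1 c_1, so
  gamma(0) = c_0 / (1 - phi_1^2) = 2 / (1 - (0.177)^2) = 2 / 0.968671 = 2.064685.
  gamma(1) = phi_1 gamma(0) = (0.177)(2.064685) = 0.365449.
Therefore gamma(1) = 0.3654 (to 4 decimal places).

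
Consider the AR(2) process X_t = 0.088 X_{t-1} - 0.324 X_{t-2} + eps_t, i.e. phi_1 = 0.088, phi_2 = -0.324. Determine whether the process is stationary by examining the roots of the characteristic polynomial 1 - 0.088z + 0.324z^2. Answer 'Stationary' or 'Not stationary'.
\text{Stationary}

The AR(p) characteristic polynomial is P(z) = 1 - 0.088z + 0.324z^2.
Stationarity requires all roots to lie outside the unit circle, i.e. |z| > 1 for every root.
Set 1 + (-0.088) z + (0.324) z^2 = 0, i.e. a z^2 + b z + c = 0 with a = 0.324, b = -0.088, c = 1.
Discriminant D = b^2 - 4ac = (-0.088)^2 - 4*(0.324)*1 = 0.007744 - (1.296) = -1.288256.
D < 0, so the roots are the complex-conjugate pair z = (-b +/- i sqrt(-D)) / (2a) = 0.1358 +/- 1.7516i.
For a conjugate pair |z|^2 = z * conj(z) = (product of roots) = c/a = 1/(0.324) = 3.08642, so |z| = sqrt(3.08642) = 1.7568 for both roots.
Moduli of all roots: 1.7568, 1.7568.
All moduli strictly greater than 1? Yes.
Verdict: Stationary.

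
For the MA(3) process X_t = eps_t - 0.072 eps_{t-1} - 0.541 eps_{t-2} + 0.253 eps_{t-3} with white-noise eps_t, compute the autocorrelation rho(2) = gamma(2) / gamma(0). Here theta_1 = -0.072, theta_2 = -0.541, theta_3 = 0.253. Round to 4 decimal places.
\rho(2) = -0.4106

For an MA(q) process with theta_0 = 1, the autocovariance is
  gamma(k) = sigma^2 * sum_{i=0..q-k} theta_i * theta_{i+k},
and rho(k) = gamma(k) / gamma(0). Sigma^2 cancels.
  numerator   = (1)*(-0.541) + (-0.072)*(0.253) = -0.559216.
  denominator = (1)^2 + (-0.072)^2 + (-0.541)^2 + (0.253)^2 = 1.361874.
  rho(2) = -0.559216 / 1.361874 = -0.4106.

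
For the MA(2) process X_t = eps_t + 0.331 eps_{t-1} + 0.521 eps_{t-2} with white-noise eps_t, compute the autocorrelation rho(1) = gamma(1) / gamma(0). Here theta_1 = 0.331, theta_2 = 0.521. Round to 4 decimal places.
\rho(1) = 0.3646

For an MA(q) process with theta_0 = 1, the autocovariance is
  gamma(k) = sigma^2 * sum_{i=0..q-k} theta_i * theta_{i+k},
and rho(k) = gamma(k) / gamma(0). Sigma^2 cancels.
  numerator   = (1)*(0.331) + (0.331)*(0.521) = 0.503451.
  denominator = (1)^2 + (0.331)^2 + (0.521)^2 = 1.381002.
  rho(1) = 0.503451 / 1.381002 = 0.3646.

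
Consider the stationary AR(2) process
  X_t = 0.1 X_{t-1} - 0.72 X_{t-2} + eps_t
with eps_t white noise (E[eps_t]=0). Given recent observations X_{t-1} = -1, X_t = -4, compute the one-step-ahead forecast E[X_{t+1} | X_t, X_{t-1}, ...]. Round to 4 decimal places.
E[X_{t+1} \mid \mathcal F_t] = 0.3200

For an AR(p) model X_t = c + sum_i phi_i X_{t-i} + eps_t, the
one-step-ahead conditional mean is
  E[X_{t+1} | X_t, ...] = c + sum_i phi_i X_{t+1-i}.
Substitute known values:
  E[X_{t+1} | ...] = (0.1) * (-4) + (-0.72) * (-1)
                   = 0.3200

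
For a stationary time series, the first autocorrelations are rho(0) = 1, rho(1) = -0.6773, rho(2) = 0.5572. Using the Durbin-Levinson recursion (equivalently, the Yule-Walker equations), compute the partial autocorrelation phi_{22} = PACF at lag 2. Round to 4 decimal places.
\phi_{22} = 0.1819

The PACF at lag k is phi_{kk}, the last component of the solution
to the Yule-Walker system G_k phi = r_k where
  (G_k)_{ij} = rho(|i - j|), (r_k)_i = rho(i), i,j = 1..k.
Equivalently, Durbin-Levinson gives phi_{kk} iteratively:
  phi_{11} = rho(1)
  phi_{kk} = [rho(k) - sum_{j=1..k-1} phi_{k-1,j} rho(k-j)]
            / [1 - sum_{j=1..k-1} phi_{k-1,j} rho(j)],
  phi_{k,j} = phi_{k-1,j} - phi_{kk} phi_{k-1,k-j},  j = 1..k-1.
Step k = 1:
  phi_11 = rho(1) = -0.6773.
Step k = 2:
  phi_22 = [rho(2) - phi_11 rho(1)] / [1 - phi_11 rho(1)] = [0.5572 - (-0.6773)(-0.6773)] / [1 - (-0.6773)(-0.6773)]
         = 0.09846471 / 0.54126471 = 0.1819.
Therefore phi_{22} = 0.1819.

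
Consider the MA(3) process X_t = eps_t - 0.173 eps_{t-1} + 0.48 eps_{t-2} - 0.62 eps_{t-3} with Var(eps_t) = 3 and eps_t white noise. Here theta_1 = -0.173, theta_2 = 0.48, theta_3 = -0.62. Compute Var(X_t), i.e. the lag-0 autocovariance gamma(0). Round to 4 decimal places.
\gamma(0) = 4.9342

For an MA(q) process X_t = eps_t + sum_i theta_i eps_{t-i} with
Var(eps_t) = sigma^2, the variance is
  gamma(0) = sigma^2 * (1 + sum_i theta_i^2).
  sum_i theta_i^2 = (-0.173)^2 + (0.48)^2 + (-0.62)^2 = 0.029929 + 0.2304 + 0.3844 = 0.644729.
  gamma(0) = 3 * (1 + 0.644729) = 3 * 1.644729 = 4.934187, which rounds to 4.9342.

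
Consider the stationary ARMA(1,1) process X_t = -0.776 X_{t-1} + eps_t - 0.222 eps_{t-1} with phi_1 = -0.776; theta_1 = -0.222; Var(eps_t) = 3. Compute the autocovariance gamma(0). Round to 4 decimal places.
\gamma(0) = 10.5109

Multiply the model equation by X_{t-k} and take expectations. With theta_0 = psi_0 = 1 and psi_j the MA(infinity) weights, this gives
  gamma(k) - sum_i phi_i gamma(k-i) = c_k,
  c_k = sigma^2 * sum_{j=k..q} theta_j psi_{j-k}   (c_k = 0 for k > q),
using gamma(-m) = gamma(m).
psi-weights needed (psi_j = theta_j + sum_i phi_i psi_{j-i}):
  psi_1 = theta_1 + phi_1 = -0.222 + (-0.776) = -0.998
Right-hand sides:
  c_0 = sigma^2 (1 + theta_1 psi_1) = 3 * (1 + (-0.222)(-0.998)) = 3 * 1.221556 = 3.664668
  c_1 = sigma^2 theta_1 = 3 * (-0.222) = -0.666
  c_2 = 0
Equations for k = 0 and k = 1 (AR order 1):
  gamma(0) = phi_1 gamma(1) + c_0
  gamma(1) = phi_1 gamma(0) + c_1
Substituting the second into the first: gamma(0) (1 - phi_1^2) = c_0 + phi_1 c_1, so
  gamma(0) = (c_0 + phi_1 c_1) / (1 - phi_1^2) = (3.664668 + (-0.776)(-0.666)) / (1 - (-0.776)^2) = 4.181484 / 0.397824 = 10.510889.
Therefore gamma(0) = 10.5109 (to 4 decimal places).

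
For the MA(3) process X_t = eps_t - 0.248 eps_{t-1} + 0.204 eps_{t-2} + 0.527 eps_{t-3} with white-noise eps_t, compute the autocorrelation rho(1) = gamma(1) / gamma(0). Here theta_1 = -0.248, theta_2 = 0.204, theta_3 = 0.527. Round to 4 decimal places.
\rho(1) = -0.1384

For an MA(q) process with theta_0 = 1, the autocovariance is
  gamma(k) = sigma^2 * sum_{i=0..q-k} theta_i * theta_{i+k},
and rho(k) = gamma(k) / gamma(0). Sigma^2 cancels.
  numerator   = (1)*(-0.248) + (-0.248)*(0.204) + (0.204)*(0.527) = -0.191084.
  denominator = (1)^2 + (-0.248)^2 + (0.204)^2 + (0.527)^2 = 1.380849.
  rho(1) = -0.191084 / 1.380849 = -0.1384.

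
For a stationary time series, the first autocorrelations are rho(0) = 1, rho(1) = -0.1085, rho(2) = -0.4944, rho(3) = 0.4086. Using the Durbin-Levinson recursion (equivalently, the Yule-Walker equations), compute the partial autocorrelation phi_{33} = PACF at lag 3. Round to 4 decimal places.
\phi_{33} = 0.3730

The PACF at lag k is phi_{kk}, the last component of the solution
to the Yule-Walker system G_k phi = r_k where
  (G_k)_{ij} = rho(|i - j|), (r_k)_i = rho(i), i,j = 1..k.
Equivalently, Durbin-Levinson gives phi_{kk} iteratively:
  phi_{11} = rho(1)
  phi_{kk} = [rho(k) - sum_{j=1..k-1} phi_{k-1,j} rho(k-j)]
            / [1 - sum_{j=1..k-1} phi_{k-1,j} rho(j)],
  phi_{k,j} = phi_{k-1,j} - phi_{kk} phi_{k-1,k-j},  j = 1..k-1.
Step k = 1:
  phi_11 = rho(1) = -0.1085.
Step k = 2:
  phi_22 = [rho(2) - phi_11 rho(1)] / [1 - phi_11 rho(1)] = [-0.4944 - (-0.1085)(-0.1085)] / [1 - (-0.1085)(-0.1085)]
         = -0.50617225 / 0.98822775 = -0.512202.
  Update: phi_21 = phi_11 - phi_22 phi_11 = -0.1085 - (-0.512202)(-0.1085) = -0.164074.
Step k = 3:
  phi_33 = [rho(3) - phi_21 rho(2) - phi_22 rho(1)] / [1 - phi_21 rho(1) - phi_22 rho(2)]
    numerator   = 0.4086 - (-0.164074)(-0.4944) - (-0.512202)(-0.1085) = 0.27190794
    denominator = 1 - (-0.164074)(-0.1085) - (-0.512202)(-0.4944) = 0.7289653
  phi_33 = 0.27190794 / 0.7289653 = 0.373.
Therefore phi_{33} = 0.3730.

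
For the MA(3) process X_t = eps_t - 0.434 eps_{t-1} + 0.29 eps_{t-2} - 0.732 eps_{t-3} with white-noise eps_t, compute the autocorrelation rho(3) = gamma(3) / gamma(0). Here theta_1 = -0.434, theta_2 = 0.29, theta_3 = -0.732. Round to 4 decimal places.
\rho(3) = -0.4048

For an MA(q) process with theta_0 = 1, the autocovariance is
  gamma(k) = sigma^2 * sum_{i=0..q-k} theta_i * theta_{i+k},
and rho(k) = gamma(k) / gamma(0). Sigma^2 cancels.
  numerator   = (1)*(-0.732) = -0.732.
  denominator = (1)^2 + (-0.434)^2 + (0.29)^2 + (-0.732)^2 = 1.80828.
  rho(3) = -0.732 / 1.80828 = -0.4048.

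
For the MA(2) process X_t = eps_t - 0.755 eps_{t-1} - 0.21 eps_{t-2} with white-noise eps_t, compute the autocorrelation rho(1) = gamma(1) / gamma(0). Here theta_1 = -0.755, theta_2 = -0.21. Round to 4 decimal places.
\rho(1) = -0.3695

For an MA(q) process with theta_0 = 1, the autocovariance is
  gamma(k) = sigma^2 * sum_{i=0..q-k} theta_i * theta_{i+k},
and rho(k) = gamma(k) / gamma(0). Sigma^2 cancels.
  numerator   = (1)*(-0.755) + (-0.755)*(-0.21) = -0.59645.
  denominator = (1)^2 + (-0.755)^2 + (-0.21)^2 = 1.614125.
  rho(1) = -0.59645 / 1.614125 = -0.3695.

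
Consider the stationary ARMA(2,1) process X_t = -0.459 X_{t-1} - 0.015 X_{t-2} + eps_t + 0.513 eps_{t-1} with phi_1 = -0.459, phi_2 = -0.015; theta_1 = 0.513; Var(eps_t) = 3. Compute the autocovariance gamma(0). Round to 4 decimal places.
\gamma(0) = 3.0146

Multiply the model equation by X_{t-k} and take expectations. With theta_0 = psi_0 = 1 and psi_j the MA(infinity) weights, this gives
  gamma(k) - sum_i phi_i gamma(k-i) = c_k,
  c_k = sigma^2 * sum_{j=k..q} theta_j psi_{j-k}   (c_k = 0 for k > q),
using gamma(-m) = gamma(m).
psi-weights needed (psi_j = theta_j + sum_i phi_i psi_{j-i}):
  psi_1 = theta_1 + phi_1 = 0.513 + (-0.459) = 0.054
Right-hand sides:
  c_0 = sigma^2 (1 + theta_1 psi_1) = 3 * (1 + (0.513)(0.054)) = 3 * 1.027702 = 3.083106
  c_1 = sigma^2 theta_1 = 3 * (0.513) = 1.539
  c_2 = 0
Equations for k = 0, 1, 2 (AR order 2, c_2 = 0):
  (E0) gamma(0) = phi_1 gamma(1) + phi_2 gamma(2) + c_0
  (E1) gamma(1) = phi_1 gamma(0) + phi_2 gamma(1) + c_1
  (E2) gamma(2) = phi_1 gamma(1) + phi_2 gamma(0)
From (E1): gamma(1) = A gamma(0) + B with
  A = phi_1 / (1 - phi_2) = -0.459 / 1.015 = -0.452217,   B = c_1 / (1 - phi_2) = 1.539 / 1.015 = 1.516256.
Insert (E2) into (E0): gamma(0) (1 - phi_2^2) = phi_1 (1 + phi_2) gamma(1) + c_0.
  phi_1 (1 + phi_2) = (-0.459)(0.985) = -0.452115,   1 - phi_2^2 = 0.999775.
Replace gamma(1) by A gamma(0) + B and collect gamma(0):
  gamma(0) [0.999775 - (-0.452115)(-0.452217)] = (-0.452115)(1.516256) + 3.083106
  gamma(0) * 0.795321 = 2.397584
  gamma(0) = 2.397584 / 0.795321 = 3.014611.
Therefore gamma(0) = 3.0146 (to 4 decimal places).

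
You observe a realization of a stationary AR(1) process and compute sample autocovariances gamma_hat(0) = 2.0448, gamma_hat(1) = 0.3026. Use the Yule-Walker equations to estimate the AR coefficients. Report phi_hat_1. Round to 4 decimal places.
\hat\phi_{1} = 0.1480

The Yule-Walker equations for an AR(p) process read, in matrix form,
  Gamma_p phi = r_p,   with   (Gamma_p)_{ij} = gamma(|i - j|),
                       (r_p)_i = gamma(i),   i,j = 1..p.
Substitute the sample gammas (Toeplitz matrix and right-hand side of size 1):
  Gamma_p = [[2.0448]]
  r_p     = [0.3026]
With p = 1 this is the single equation gamma(0) phi_1 = gamma(1):
  phi_hat_1 = gamma(1) / gamma(0) = 0.3026 / 2.0448 = 0.1480.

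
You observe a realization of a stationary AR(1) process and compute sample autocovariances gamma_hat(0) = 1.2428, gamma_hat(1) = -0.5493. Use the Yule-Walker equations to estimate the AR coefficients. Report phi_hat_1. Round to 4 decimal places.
\hat\phi_{1} = -0.4420

The Yule-Walker equations for an AR(p) process read, in matrix form,
  Gamma_p phi = r_p,   with   (Gamma_p)_{ij} = gamma(|i - j|),
                       (r_p)_i = gamma(i),   i,j = 1..p.
Substitute the sample gammas (Toeplitz matrix and right-hand side of size 1):
  Gamma_p = [[1.2428]]
  r_p     = [-0.5493]
With p = 1 this is the single equation gamma(0) phi_1 = gamma(1):
  phi_hat_1 = gamma(1) / gamma(0) = -0.5493 / 1.2428 = -0.4420.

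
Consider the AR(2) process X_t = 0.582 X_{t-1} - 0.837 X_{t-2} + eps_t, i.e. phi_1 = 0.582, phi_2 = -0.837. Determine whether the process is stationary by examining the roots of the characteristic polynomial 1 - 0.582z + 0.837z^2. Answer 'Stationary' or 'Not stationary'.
\text{Stationary}

The AR(p) characteristic polynomial is P(z) = 1 - 0.582z + 0.837z^2.
Stationarity requires all roots to lie outside the unit circle, i.e. |z| > 1 for every root.
Set 1 + (-0.582) z + (0.837) z^2 = 0, i.e. a z^2 + b z + c = 0 with a = 0.837, b = -0.582, c = 1.
Discriminant D = b^2 - 4ac = (-0.582)^2 - 4*(0.837)*1 = 0.338724 - (3.348) = -3.009276.
D < 0, so the roots are the complex-conjugate pair z = (-b +/- i sqrt(-D)) / (2a) = 0.3477 +/- 1.0363i.
For a conjugate pair |z|^2 = z * conj(z) = (product of roots) = c/a = 1/(0.837) = 1.194743, so |z| = sqrt(1.194743) = 1.093 for both roots.
Moduli of all roots: 1.0930, 1.0930.
All moduli strictly greater than 1? Yes.
Verdict: Stationary.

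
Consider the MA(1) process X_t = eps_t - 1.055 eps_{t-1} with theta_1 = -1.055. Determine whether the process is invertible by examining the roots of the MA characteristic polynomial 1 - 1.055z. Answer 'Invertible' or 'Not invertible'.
\text{Not invertible}

The MA(q) characteristic polynomial is P(z) = 1 - 1.055z.
Invertibility requires all roots to lie outside the unit circle, i.e. |z| > 1 for every root.
This is linear in z: 1 + (-1.055) z = 0  =>  z = -1/(-1.055) = 0.947867,  |z| = 0.947867.
Moduli of all roots: 0.9479.
All moduli strictly greater than 1? No.
Verdict: Not invertible.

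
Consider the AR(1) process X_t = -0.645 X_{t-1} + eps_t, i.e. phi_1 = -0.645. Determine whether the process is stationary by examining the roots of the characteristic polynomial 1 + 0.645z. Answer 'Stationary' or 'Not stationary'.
\text{Stationary}

The AR(p) characteristic polynomial is P(z) = 1 + 0.645z.
Stationarity requires all roots to lie outside the unit circle, i.e. |z| > 1 for every root.
This is linear in z: 1 + (0.645) z = 0  =>  z = -1/(0.645) = -1.550388,  |z| = 1.550388.
Moduli of all roots: 1.5504.
All moduli strictly greater than 1? Yes.
Verdict: Stationary.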